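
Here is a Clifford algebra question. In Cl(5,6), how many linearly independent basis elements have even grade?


Even subalgebra dimension = 2^(n-1)
n = 5 + 6 = 11
2^(11 - 1) = 2^10 = 1024
Verification: sum of C(11,k) for even k = 1 + 55 + 330 + 462 + 165 + 11 = 1024
Result = 1024


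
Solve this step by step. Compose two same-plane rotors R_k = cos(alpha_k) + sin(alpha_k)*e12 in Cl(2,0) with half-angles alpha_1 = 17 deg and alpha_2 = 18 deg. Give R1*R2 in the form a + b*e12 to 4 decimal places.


Same-plane rotors commute and their half-angles add:
R1*R2 = cos(a1 + a2) + sin(a1 + a2)*e12.
a1 + a2 = 17 + 18 = 35 deg
cos(35 deg) = 0.8192
sin(35 deg) = 0.5736
R1*R2 = 0.8192 + 0.5736*e12


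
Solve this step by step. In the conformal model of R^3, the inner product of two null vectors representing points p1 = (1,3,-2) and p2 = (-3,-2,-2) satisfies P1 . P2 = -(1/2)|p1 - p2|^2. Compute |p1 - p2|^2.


p1 - p2 = (4, 5, 0)
|p1 - p2|^2 = 4^2 + 5^2 + 0^2
= 16 + 25 + 0
= 41


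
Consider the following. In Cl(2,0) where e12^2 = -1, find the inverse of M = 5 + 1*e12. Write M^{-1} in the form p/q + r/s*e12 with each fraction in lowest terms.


M = 5 + 1*e12, where e12^2 = -1.
Since M commutes with its reverse ~M = a - b*e12, M * ~M = a^2 - b^2*e12^2 = a^2 + b^2.
So M^{-1} = ~M / (a^2 + b^2) = (a - b*e12)/(a^2 + b^2).
a^2 + b^2 = 25 + 1 = 26
Scalar part = 5/26 = 5/26
Bivector coeff = -1/26 = -1/26
M^{-1} = 5/26 - 1/26*e12


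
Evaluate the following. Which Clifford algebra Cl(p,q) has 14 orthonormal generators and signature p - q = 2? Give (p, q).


We need p + q = 14 and p - q = 2.
Adding: 2p = 14 + 2 = 16, so p = 8.
Then q = 14 - 8 = 6.
(p, q) = (8, 6)


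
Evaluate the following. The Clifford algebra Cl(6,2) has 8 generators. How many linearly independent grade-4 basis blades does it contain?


Number of grade-k basis blades in Cl(p,q) with n = p + q is C(n, k).
n = 6 + 2 = 8
C(8, 4) = 8! / (4! * 4!)
= 40320 / (24 * 24)
= 70


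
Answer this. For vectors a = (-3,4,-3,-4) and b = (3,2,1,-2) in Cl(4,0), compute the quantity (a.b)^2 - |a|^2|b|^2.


a . b = (-3)*3 + 4*2 + (-3)*1 + (-4)*(-2)
= -9 + 8 + (-3) + 8 = 4
|a|^2 = (-3)^2 + 4^2 + (-3)^2 + (-4)^2 = 50
|b|^2 = 3^2 + 2^2 + 1^2 + (-2)^2 = 18
(a.b)^2 = 4^2 = 16
|a|^2 * |b|^2 = 50 * 18 = 900
Result = 16 - 900 = -884


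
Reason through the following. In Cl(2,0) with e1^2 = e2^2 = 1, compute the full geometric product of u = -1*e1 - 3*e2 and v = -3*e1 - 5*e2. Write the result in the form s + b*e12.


Expand: (-1*e1 - 3*e2)(-3*e1 - 5*e2)
= (-1)*(-3)*e1e1 + (-1)*(-5)*e1e2 + (-3)*(-3)*e2e1 + (-3)*(-5)*e2e2
Using e1^2 = e2^2 = 1, e2e1 = -e1e2:
Scalar part s = (-1)*(-3) + (-3)*(-5) = 3 + 15 = 18
Bivector part b = (-1)*(-5) - (-3)*(-3) = 5 - 9 = -4
uv = 18 - 4*e12


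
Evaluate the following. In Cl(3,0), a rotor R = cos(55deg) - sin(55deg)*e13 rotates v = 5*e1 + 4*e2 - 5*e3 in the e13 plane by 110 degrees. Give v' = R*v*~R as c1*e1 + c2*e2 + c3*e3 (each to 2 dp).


Rotor R = cos(55deg) - sin(55deg)*e13
Rotation angle theta = 2 * 55 = 110 degrees in the e13 plane (e1 -> e3).
The component perpendicular to the plane (e2) is invariant: v'_2 = v2 = 4.00
cos(110deg) = -0.3420, sin(110deg) = 0.9397
v'_1 = v1*cos(theta) - v3*sin(theta) = 5*(-0.3420) - (-5)*0.9397 = 2.99
v'_3 = v1*sin(theta) + v3*cos(theta) = 5*0.9397 + (-5)*(-0.3420) = 6.41
v' = 2.99*e1 + 4.00*e2 + 6.41*e3


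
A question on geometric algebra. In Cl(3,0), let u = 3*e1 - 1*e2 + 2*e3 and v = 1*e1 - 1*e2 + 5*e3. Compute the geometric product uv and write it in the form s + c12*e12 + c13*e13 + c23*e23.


In Cl(3,0): e_i^2 = 1, e_ie_j = -e_je_i for i != j.
Scalar part = u . v = 3*1 + (-1)*(-1) + 2*5
= 3 + 1 + 10 = 14
e12 coeff = 3*(-1) - (-1)*1 = -3 - (-1) = -2
e13 coeff = 3*5 - 2*1 = 15 - 2 = 13
e23 coeff = (-1)*5 - 2*(-1) = -5 - (-2) = -3
uv = 14 - 2*e12 + 13*e13 - 3*e23


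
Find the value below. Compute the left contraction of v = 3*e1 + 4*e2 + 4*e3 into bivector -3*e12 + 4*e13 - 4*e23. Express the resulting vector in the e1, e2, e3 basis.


Left contraction v _| B = <vB>_1 (grade-1 part of the geometric product vB).
Using e1_|e12 = e2, e2_|e12 = -e1, e1_|e13 = e3, e3_|e13 = -e1, e2_|e23 = e3, e3_|e23 = -e2:
e1 coeff: -v2*b12 - v3*b13 = -(4)*(-3) - (4)*(4) = -4
e2 coeff: v1*b12 - v3*b23 = (3)*(-3) - (4)*(-4) = 7
e3 coeff: v1*b13 + v2*b23 = (3)*(4) + (4)*(-4) = -4
v _| B = -4*e1 + 7*e2 - 4*e3


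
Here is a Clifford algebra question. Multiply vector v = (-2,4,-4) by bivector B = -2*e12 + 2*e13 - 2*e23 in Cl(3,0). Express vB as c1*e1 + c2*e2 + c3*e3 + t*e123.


vB has grade-1 (vector) and grade-3 (trivector) parts: vB = (v _| B) + (v ^ B).
Vector part <vB>_1:
  e1: -v2*b12 - v3*b13 = -(4)*(-2) - (-4)*(2) = 16
  e2: v1*b12 - v3*b23 = (-2)*(-2) - (-4)*(-2) = -4
  e3: v1*b13 + v2*b23 = (-2)*(2) + (4)*(-2) = -12
Trivector part <vB>_3:
  e123: v1*b23 - v2*b13 + v3*b12 = (-2)*(-2) - (4)*(2) + (-4)*(-2) = 4
vB = 16*e1 - 4*e2 - 12*e3 + 4*e123


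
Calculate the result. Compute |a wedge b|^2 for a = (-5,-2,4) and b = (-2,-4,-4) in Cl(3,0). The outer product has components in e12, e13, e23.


a wedge b = (a1*b2 - a2*b1)*e12 + (a1*b3 - a3*b1)*e13 + (a2*b3 - a3*b2)*e23
e12 coeff: (-5)*(-4) - (-2)*(-2) = 20 - 4 = 16
e13 coeff: (-5)*(-4) - 4*(-2) = 20 - (-8) = 28
e23 coeff: (-2)*(-4) - 4*(-4) = 8 - (-16) = 24
|a wedge b|^2 = 16^2 + 28^2 + 24^2
= 256 + 784 + 576
= 1616


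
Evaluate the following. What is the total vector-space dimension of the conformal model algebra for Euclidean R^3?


The conformal model of R^3 uses Cl(4,1): the 3 Euclidean generators plus two extra orthogonal generators e+ (e+^2 = +1) and e- (e-^2 = -1), from which the null vectors e0, einf are built.
Number of generators m = 3 + 2 = 5.
dim Cl(p,q) = 2^m = 2^5 = 32


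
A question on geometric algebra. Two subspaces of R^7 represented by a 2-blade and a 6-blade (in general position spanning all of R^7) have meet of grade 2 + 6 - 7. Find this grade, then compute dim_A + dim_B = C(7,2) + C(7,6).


Meet grade = grade(A) + grade(B) - n
= 2 + 6 - 7 = 1
C(7,2) = 21
C(7,6) = 7
dim_A + dim_B = 21 + 7 = 28


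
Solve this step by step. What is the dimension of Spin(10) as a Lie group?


Spin(n) double-covers SO(n); both have Lie algebra so(n) of dimension n(n-1)/2.
n = 10
n(n-1) = 10 * 9 = 90
dim Spin(10) = 90/2 = 45


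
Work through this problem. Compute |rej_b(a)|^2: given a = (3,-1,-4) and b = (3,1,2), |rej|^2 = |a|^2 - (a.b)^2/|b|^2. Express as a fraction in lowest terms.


|a|^2 = 3^2 + (-1)^2 + (-4)^2 = 26
|b|^2 = 3^2 + 1^2 + 2^2 = 14
a . b = 3*3 + (-1)*1 + (-4)*2 = 0
(a.b)^2 = 0^2 = 0
|rej|^2 = 26 - 0/14
= (364 - 0)/14
= 364/14
In lowest terms: 26/1


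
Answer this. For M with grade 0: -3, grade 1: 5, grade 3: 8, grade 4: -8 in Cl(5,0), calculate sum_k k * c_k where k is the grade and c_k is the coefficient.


Grade-weighted sum = sum of grade_k * coefficient_k
0*(-3) = 0
1*5 = 5
3*8 = 24
4*(-8) = -32
Total = 0 + 5 + 24 + (-32) = -3


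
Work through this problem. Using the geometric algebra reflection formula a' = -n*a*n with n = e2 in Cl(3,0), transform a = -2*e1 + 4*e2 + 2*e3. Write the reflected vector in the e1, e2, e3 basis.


Reflection formula: a' = -n*a*n, with n = e2 (unit vector, n^2 = 1).
For reflection through hyperplane perp to e2:
The component along e2 flips sign, others stay.
a = (-2, 4, 2)
a' = (-2, -4, 2)
a' = -2*e1 - 4*e2 + 2*e3


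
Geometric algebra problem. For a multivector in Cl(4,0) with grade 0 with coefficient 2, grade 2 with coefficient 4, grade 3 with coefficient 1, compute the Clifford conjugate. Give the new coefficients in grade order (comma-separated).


Clifford conjugate sign for grade k: (-1)^(k(k+1)/2)
Grade 0: (-1)^(0*1/2) = (-1)^0 = 1, coeff 2 -> 2
Grade 2: (-1)^(2*3/2) = (-1)^3 = -1, coeff 4 -> -4
Grade 3: (-1)^(3*4/2) = (-1)^6 = 1, coeff 1 -> 1
Conjugated coefficients: 2, -4, 1


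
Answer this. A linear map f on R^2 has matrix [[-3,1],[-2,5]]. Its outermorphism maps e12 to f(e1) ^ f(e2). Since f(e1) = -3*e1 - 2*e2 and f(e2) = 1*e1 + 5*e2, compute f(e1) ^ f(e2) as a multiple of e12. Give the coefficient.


The outermorphism of a linear map f sends e1^e2 to f(e1)^f(e2).
f(e1) = -3*e1 - 2*e2
f(e2) = 1*e1 + 5*e2
f(e1) ^ f(e2) = (-3*e1 - 2*e2) ^ (1*e1 + 5*e2)
= (-3)*5*e12 + (-2)*1*e21
= (-15 - (-2))*e12
= -13*e12
Coefficient = -13


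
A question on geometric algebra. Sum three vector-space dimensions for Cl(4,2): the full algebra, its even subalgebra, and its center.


n = 4 + 2 = 6
Total dim = 2^6 = 64
Even subalgebra dim = 2^5 = 32
n is even, so center dim = 1
Sum = 64 + 32 + 1 = 97


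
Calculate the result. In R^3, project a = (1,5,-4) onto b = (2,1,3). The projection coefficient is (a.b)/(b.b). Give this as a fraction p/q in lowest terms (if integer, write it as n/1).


Projection coefficient = (a . b) / (b . b)
a . b = 1*2 + 5*1 + (-4)*3
= 2 + 5 + (-12) = -5
b . b = 2^2 + 1^2 + 3^2
= 4 + 1 + 9 = 14
Coefficient = -5/14
In lowest terms: -5/14


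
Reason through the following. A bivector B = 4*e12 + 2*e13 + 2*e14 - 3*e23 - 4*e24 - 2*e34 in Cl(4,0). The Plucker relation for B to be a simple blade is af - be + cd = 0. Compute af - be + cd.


Plucker relation: af - be + cd
a*f = 4*(-2) = -8
b*e = 2*(-4) = -8
c*d = 2*(-3) = -6
af - be + cd = -8 - (-8) + (-6)
= -6


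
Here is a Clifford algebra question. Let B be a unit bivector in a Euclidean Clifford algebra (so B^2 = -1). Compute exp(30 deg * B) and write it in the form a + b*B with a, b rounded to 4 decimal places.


For a unit bivector B with B^2 = -1, the exponential series gives
e^(theta*B) = cos(theta) + sin(theta)*B (the GA analogue of Euler's formula).
theta = 30 degrees = 0.523599 rad
cos(30 deg) = 0.8660
sin(30 deg) = 0.5000
exp(theta*B) = 0.8660 + 0.5000*B


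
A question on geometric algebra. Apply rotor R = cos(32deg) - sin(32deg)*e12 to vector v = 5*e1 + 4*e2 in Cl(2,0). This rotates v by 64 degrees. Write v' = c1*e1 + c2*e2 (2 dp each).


Rotor R = cos(32deg) - sin(32deg)*e12
Rotation angle theta = 2 * 32 = 64 degrees
v' = R*v*~R rotates v by theta.
cos(64deg) = 0.4384, sin(64deg) = 0.8988
v'_1 = 5*cos(64deg) - 4*sin(64deg)
= 5*0.4384 - 4*0.8988
= -1.40
v'_2 = 5*sin(64deg) + 4*cos(64deg)
= 5*0.8988 + 4*0.4384
= 6.25
v' = -1.40*e1 + 6.25*e2


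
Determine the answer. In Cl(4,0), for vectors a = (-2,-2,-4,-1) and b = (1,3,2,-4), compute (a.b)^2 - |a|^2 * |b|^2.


a . b = (-2)*1 + (-2)*3 + (-4)*2 + (-1)*(-4)
= -2 + (-6) + (-8) + 4 = -12
|a|^2 = (-2)^2 + (-2)^2 + (-4)^2 + (-1)^2 = 25
|b|^2 = 1^2 + 3^2 + 2^2 + (-4)^2 = 30
(a.b)^2 = (-12)^2 = 144
|a|^2 * |b|^2 = 25 * 30 = 750
Result = 144 - 750 = -606


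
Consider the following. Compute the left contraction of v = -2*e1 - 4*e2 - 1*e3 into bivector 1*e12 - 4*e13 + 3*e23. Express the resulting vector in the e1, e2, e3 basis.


Left contraction v _| B = <vB>_1 (grade-1 part of the geometric product vB).
Using e1_|e12 = e2, e2_|e12 = -e1, e1_|e13 = e3, e3_|e13 = -e1, e2_|e23 = e3, e3_|e23 = -e2:
e1 coeff: -v2*b12 - v3*b13 = -(-4)*(1) - (-1)*(-4) = 0
e2 coeff: v1*b12 - v3*b23 = (-2)*(1) - (-1)*(3) = 1
e3 coeff: v1*b13 + v2*b23 = (-2)*(-4) + (-4)*(3) = -4
v _| B = 0*e1 + 1*e2 - 4*e3


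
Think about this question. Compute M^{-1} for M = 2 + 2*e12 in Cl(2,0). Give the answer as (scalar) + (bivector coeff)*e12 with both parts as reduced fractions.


M = 2 + 2*e12, where e12^2 = -1.
Since M commutes with its reverse ~M = a - b*e12, M * ~M = a^2 - b^2*e12^2 = a^2 + b^2.
So M^{-1} = ~M / (a^2 + b^2) = (a - b*e12)/(a^2 + b^2).
a^2 + b^2 = 4 + 4 = 8
Scalar part = 2/8 = 1/4
Bivector coeff = -2/8 = -1/4
M^{-1} = 1/4 - 1/4*e12


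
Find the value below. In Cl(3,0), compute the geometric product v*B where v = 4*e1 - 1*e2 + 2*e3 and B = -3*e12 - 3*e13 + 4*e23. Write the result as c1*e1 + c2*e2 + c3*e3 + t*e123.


vB has grade-1 (vector) and grade-3 (trivector) parts: vB = (v _| B) + (v ^ B).
Vector part <vB>_1:
  e1: -v2*b12 - v3*b13 = -(-1)*(-3) - (2)*(-3) = 3
  e2: v1*b12 - v3*b23 = (4)*(-3) - (2)*(4) = -20
  e3: v1*b13 + v2*b23 = (4)*(-3) + (-1)*(4) = -16
Trivector part <vB>_3:
  e123: v1*b23 - v2*b13 + v3*b12 = (4)*(4) - (-1)*(-3) + (2)*(-3) = 7
vB = 3*e1 - 20*e2 - 16*e3 + 7*e123


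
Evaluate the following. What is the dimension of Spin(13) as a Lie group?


Spin(n) double-covers SO(n); both have Lie algebra so(n) of dimension n(n-1)/2.
n = 13
n(n-1) = 13 * 12 = 156
dim Spin(13) = 156/2 = 78


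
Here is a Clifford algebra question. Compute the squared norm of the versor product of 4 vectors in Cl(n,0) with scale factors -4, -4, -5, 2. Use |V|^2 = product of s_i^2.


Each vector v_i has |v_i|^2 = s_i^2
Squared scales: (-4)^2 = 16, (-4)^2 = 16, (-5)^2 = 25, 2^2 = 4
|V|^2 = 16 * 16 * 25 * 4
= 25600


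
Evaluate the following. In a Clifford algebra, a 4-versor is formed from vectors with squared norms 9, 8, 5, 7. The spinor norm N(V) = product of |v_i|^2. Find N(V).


Spinor norm N(V) = |v1|^2 * |v2|^2 * ... * |v4|^2
= 9 * 8 * 5 * 7
Running product: 9, 72, 360, 2520
N(V) = 2520


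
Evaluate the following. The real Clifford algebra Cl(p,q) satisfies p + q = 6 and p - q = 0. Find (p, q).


We need p + q = 6 and p - q = 0.
Adding: 2p = 6 + 0 = 6, so p = 3.
Then q = 6 - 3 = 3.
(p, q) = (3, 3)


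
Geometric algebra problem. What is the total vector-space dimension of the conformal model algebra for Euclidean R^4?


The conformal model of R^4 uses Cl(5,1): the 4 Euclidean generators plus two extra orthogonal generators e+ (e+^2 = +1) and e- (e-^2 = -1), from which the null vectors e0, einf are built.
Number of generators m = 4 + 2 = 6.
dim Cl(p,q) = 2^m = 2^6 = 64


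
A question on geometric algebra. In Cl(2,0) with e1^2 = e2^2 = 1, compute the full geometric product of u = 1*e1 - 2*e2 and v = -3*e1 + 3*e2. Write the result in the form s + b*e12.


Expand: (1*e1 - 2*e2)(-3*e1 + 3*e2)
= 1*(-3)*e1e1 + 1*3*e1e2 + (-2)*(-3)*e2e1 + (-2)*3*e2e2
Using e1^2 = e2^2 = 1, e2e1 = -e1e2:
Scalar part s = 1*(-3) + (-2)*3 = -3 + (-6) = -9
Bivector part b = 1*3 - (-2)*(-3) = 3 - 6 = -3
uv = -9 - 3*e12


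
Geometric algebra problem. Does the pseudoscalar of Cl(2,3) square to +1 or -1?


The pseudoscalar I = e1...e_n (product of all n generators) of Cl(p,q) satisfies I^2 = (-1)^(q + n(n-1)/2).
p = 2, q = 3, n = p + q = 5
n(n-1)/2 = 5 * 4 / 2 = 10
Exponent = q + n(n-1)/2 = 3 + 10 = 13
I^2 = (-1)^13 = -1


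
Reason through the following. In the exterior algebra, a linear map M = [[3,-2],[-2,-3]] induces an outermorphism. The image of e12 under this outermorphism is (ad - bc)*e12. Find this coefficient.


The outermorphism of a linear map f sends e1^e2 to f(e1)^f(e2).
f(e1) = 3*e1 - 2*e2
f(e2) = -2*e1 - 3*e2
f(e1) ^ f(e2) = (3*e1 - 2*e2) ^ (-2*e1 - 3*e2)
= 3*(-3)*e12 + (-2)*(-2)*e21
= (-9 - 4)*e12
= -13*e12
Coefficient = -13


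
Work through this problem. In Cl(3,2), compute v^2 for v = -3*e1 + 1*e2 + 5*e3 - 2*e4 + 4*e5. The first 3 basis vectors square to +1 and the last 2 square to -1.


v^2 = sum of c_i^2 * e_i^2
Positive signature terms (e_i^2 = +1): (-3)^2 + 1^2 + 5^2 = 35
Negative signature terms (e_j^2 = -1): (-2)^2 + 4^2 = 20
v^2 = 35 - 20 = 15


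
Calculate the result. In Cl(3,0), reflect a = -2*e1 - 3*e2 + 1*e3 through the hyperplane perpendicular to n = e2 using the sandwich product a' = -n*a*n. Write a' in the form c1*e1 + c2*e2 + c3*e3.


Reflection formula: a' = -n*a*n, with n = e2 (unit vector, n^2 = 1).
For reflection through hyperplane perp to e2:
The component along e2 flips sign, others stay.
a = (-2, -3, 1)
a' = (-2, 3, 1)
a' = -2*e1 + 3*e2 + 1*e3


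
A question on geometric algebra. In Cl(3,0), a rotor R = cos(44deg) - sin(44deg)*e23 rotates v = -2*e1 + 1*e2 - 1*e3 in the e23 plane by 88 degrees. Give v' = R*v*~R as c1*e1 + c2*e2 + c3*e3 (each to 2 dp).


Rotor R = cos(44deg) - sin(44deg)*e23
Rotation angle theta = 2 * 44 = 88 degrees in the e23 plane (e2 -> e3).
The component perpendicular to the plane (e1) is invariant: v'_1 = v1 = -2.00
cos(88deg) = 0.0349, sin(88deg) = 0.9994
v'_2 = v2*cos(theta) - v3*sin(theta) = 1*0.0349 - (-1)*0.9994 = 1.03
v'_3 = v2*sin(theta) + v3*cos(theta) = 1*0.9994 + (-1)*0.0349 = 0.96
v' = -2.00*e1 + 1.03*e2 + 0.96*e3


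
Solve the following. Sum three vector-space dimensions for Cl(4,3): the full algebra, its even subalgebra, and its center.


n = 4 + 3 = 7
Total dim = 2^7 = 128
Even subalgebra dim = 2^6 = 64
n is odd, so center dim = 2
Sum = 128 + 64 + 2 = 194


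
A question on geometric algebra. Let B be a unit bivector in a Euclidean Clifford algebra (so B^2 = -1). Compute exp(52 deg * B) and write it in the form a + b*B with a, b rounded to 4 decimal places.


For a unit bivector B with B^2 = -1, the exponential series gives
e^(theta*B) = cos(theta) + sin(theta)*B (the GA analogue of Euler's formula).
theta = 52 degrees = 0.907571 rad
cos(52 deg) = 0.6157
sin(52 deg) = 0.7880
exp(theta*B) = 0.6157 + 0.7880*B


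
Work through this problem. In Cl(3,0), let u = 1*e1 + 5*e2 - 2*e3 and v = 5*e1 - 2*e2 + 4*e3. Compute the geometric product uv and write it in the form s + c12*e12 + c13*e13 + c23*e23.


In Cl(3,0): e_i^2 = 1, e_ie_j = -e_je_i for i != j.
Scalar part = u . v = 1*5 + 5*(-2) + (-2)*4
= 5 + (-10) + (-8) = -13
e12 coeff = 1*(-2) - 5*5 = -2 - 25 = -27
e13 coeff = 1*4 - (-2)*5 = 4 - (-10) = 14
e23 coeff = 5*4 - (-2)*(-2) = 20 - 4 = 16
uv = -13 - 27*e12 + 14*e13 + 16*e23


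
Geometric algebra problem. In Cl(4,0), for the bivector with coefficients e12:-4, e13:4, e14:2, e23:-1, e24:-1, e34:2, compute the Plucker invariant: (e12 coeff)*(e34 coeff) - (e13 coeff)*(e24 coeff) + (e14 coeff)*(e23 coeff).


Plucker relation: af - be + cd
a*f = (-4)*2 = -8
b*e = 4*(-1) = -4
c*d = 2*(-1) = -2
af - be + cd = -8 - (-4) + (-2)
= -6


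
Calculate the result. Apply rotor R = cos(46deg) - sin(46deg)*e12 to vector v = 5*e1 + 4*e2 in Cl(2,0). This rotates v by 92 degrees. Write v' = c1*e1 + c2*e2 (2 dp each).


Rotor R = cos(46deg) - sin(46deg)*e12
Rotation angle theta = 2 * 46 = 92 degrees
v' = R*v*~R rotates v by theta.
cos(92deg) = -0.0349, sin(92deg) = 0.9994
v'_1 = 5*cos(92deg) - 4*sin(92deg)
= 5*(-0.0349) - 4*0.9994
= -4.17
v'_2 = 5*sin(92deg) + 4*cos(92deg)
= 5*0.9994 + 4*(-0.0349)
= 4.86
v' = -4.17*e1 + 4.86*e2


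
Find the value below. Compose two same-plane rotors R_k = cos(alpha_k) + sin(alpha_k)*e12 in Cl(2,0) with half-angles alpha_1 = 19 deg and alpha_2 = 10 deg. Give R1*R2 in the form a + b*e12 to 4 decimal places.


Same-plane rotors commute and their half-angles add:
R1*R2 = cos(a1 + a2) + sin(a1 + a2)*e12.
a1 + a2 = 19 + 10 = 29 deg
cos(29 deg) = 0.8746
sin(29 deg) = 0.4848
R1*R2 = 0.8746 + 0.4848*e12


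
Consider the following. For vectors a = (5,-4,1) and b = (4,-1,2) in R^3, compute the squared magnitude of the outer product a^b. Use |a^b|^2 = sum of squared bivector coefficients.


a wedge b = (a1*b2 - a2*b1)*e12 + (a1*b3 - a3*b1)*e13 + (a2*b3 - a3*b2)*e23
e12 coeff: 5*(-1) - (-4)*4 = -5 - (-16) = 11
e13 coeff: 5*2 - 1*4 = 10 - 4 = 6
e23 coeff: (-4)*2 - 1*(-1) = -8 - (-1) = -7
|a wedge b|^2 = 11^2 + 6^2 + (-7)^2
= 121 + 36 + 49
= 206


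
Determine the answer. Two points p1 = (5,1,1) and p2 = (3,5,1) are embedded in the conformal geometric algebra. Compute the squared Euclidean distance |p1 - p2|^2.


p1 - p2 = (2, -4, 0)
|p1 - p2|^2 = 2^2 + (-4)^2 + 0^2
= 4 + 16 + 0
= 20


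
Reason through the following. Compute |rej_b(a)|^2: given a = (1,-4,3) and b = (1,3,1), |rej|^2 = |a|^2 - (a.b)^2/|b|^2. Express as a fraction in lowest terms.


|a|^2 = 1^2 + (-4)^2 + 3^2 = 26
|b|^2 = 1^2 + 3^2 + 1^2 = 11
a . b = 1*1 + (-4)*3 + 3*1 = -8
(a.b)^2 = (-8)^2 = 64
|rej|^2 = 26 - 64/11
= (286 - 64)/11
= 222/11
In lowest terms: 222/11


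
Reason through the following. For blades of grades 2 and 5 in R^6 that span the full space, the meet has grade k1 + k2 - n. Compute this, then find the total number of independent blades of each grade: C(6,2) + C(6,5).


Meet grade = grade(A) + grade(B) - n
= 2 + 5 - 6 = 1
C(6,2) = 15
C(6,5) = 6
dim_A + dim_B = 15 + 6 = 21


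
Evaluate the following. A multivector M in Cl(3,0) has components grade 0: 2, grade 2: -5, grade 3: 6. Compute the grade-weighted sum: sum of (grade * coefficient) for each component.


Grade-weighted sum = sum of grade_k * coefficient_k
0*2 = 0
2*(-5) = -10
3*6 = 18
Total = 0 + (-10) + 18 = 8


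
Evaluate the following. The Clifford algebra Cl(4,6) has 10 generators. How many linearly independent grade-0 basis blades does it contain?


Number of grade-k basis blades in Cl(p,q) with n = p + q is C(n, k).
n = 4 + 6 = 10
C(10, 0) = 10! / (0! * 10!)
= 3628800 / (1 * 3628800)
= 1


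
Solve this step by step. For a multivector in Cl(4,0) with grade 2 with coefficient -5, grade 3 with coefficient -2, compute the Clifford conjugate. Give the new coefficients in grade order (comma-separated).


Clifford conjugate sign for grade k: (-1)^(k(k+1)/2)
Grade 2: (-1)^(2*3/2) = (-1)^3 = -1, coeff -5 -> 5
Grade 3: (-1)^(3*4/2) = (-1)^6 = 1, coeff -2 -> -2
Conjugated coefficients: 5, -2


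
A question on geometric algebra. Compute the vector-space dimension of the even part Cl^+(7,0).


Even subalgebra dimension = 2^(n-1)
n = 7 + 0 = 7
2^(7 - 1) = 2^6 = 64
Verification: sum of C(7,k) for even k = 1 + 21 + 35 + 7 = 64
Result = 64


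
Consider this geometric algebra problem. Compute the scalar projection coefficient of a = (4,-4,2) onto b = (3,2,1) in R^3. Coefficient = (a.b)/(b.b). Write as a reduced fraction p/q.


Projection coefficient = (a . b) / (b . b)
a . b = 4*3 + (-4)*2 + 2*1
= 12 + (-8) + 2 = 6
b . b = 3^2 + 2^2 + 1^2
= 9 + 4 + 1 = 14
Coefficient = 6/14
In lowest terms: 3/7


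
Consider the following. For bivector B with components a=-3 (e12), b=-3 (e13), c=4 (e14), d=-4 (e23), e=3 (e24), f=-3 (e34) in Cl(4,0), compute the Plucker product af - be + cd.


Plucker relation: af - be + cd
a*f = (-3)*(-3) = 9
b*e = (-3)*3 = -9
c*d = 4*(-4) = -16
af - be + cd = 9 - (-9) + (-16)
= 2


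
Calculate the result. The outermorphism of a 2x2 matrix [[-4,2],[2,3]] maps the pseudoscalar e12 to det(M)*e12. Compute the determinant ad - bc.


The outermorphism of a linear map f sends e1^e2 to f(e1)^f(e2).
f(e1) = -4*e1 + 2*e2
f(e2) = 2*e1 + 3*e2
f(e1) ^ f(e2) = (-4*e1 + 2*e2) ^ (2*e1 + 3*e2)
= (-4)*3*e12 + 2*2*e21
= (-12 - 4)*e12
= -16*e12
Coefficient = -16


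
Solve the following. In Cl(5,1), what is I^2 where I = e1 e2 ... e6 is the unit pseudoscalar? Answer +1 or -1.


The pseudoscalar I = e1...e_n (product of all n generators) of Cl(p,q) satisfies I^2 = (-1)^(q + n(n-1)/2).
p = 5, q = 1, n = p + q = 6
n(n-1)/2 = 6 * 5 / 2 = 15
Exponent = q + n(n-1)/2 = 1 + 15 = 16
I^2 = (-1)^16 = +1


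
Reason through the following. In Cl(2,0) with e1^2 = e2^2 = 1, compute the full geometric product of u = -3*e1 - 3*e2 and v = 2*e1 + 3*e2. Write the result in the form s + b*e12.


Expand: (-3*e1 - 3*e2)(2*e1 + 3*e2)
= (-3)*2*e1e1 + (-3)*3*e1e2 + (-3)*2*e2e1 + (-3)*3*e2e2
Using e1^2 = e2^2 = 1, e2e1 = -e1e2:
Scalar part s = (-3)*2 + (-3)*3 = -6 + (-9) = -15
Bivector part b = (-3)*3 - (-3)*2 = -9 - (-6) = -3
uv = -15 - 3*e12


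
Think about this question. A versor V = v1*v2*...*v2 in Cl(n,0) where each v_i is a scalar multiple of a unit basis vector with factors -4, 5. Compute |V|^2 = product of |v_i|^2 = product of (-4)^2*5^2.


Each vector v_i has |v_i|^2 = s_i^2
Squared scales: (-4)^2 = 16, 5^2 = 25
|V|^2 = 16 * 25
= 400


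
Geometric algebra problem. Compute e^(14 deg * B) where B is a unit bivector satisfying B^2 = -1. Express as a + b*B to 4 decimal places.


For a unit bivector B with B^2 = -1, the exponential series gives
e^(theta*B) = cos(theta) + sin(theta)*B (the GA analogue of Euler's formula).
theta = 14 degrees = 0.244346 rad
cos(14 deg) = 0.9703
sin(14 deg) = 0.2419
exp(theta*B) = 0.9703 + 0.2419*B


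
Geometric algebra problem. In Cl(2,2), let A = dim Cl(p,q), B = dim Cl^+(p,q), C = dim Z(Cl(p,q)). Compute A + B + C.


n = 2 + 2 = 4
Total dim = 2^4 = 16
Even subalgebra dim = 2^3 = 8
n is even, so center dim = 1
Sum = 16 + 8 + 1 = 25


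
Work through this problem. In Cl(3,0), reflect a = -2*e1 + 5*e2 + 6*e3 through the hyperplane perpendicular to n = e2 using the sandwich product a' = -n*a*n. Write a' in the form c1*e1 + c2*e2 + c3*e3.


Reflection formula: a' = -n*a*n, with n = e2 (unit vector, n^2 = 1).
For reflection through hyperplane perp to e2:
The component along e2 flips sign, others stay.
a = (-2, 5, 6)
a' = (-2, -5, 6)
a' = -2*e1 - 5*e2 + 6*e3


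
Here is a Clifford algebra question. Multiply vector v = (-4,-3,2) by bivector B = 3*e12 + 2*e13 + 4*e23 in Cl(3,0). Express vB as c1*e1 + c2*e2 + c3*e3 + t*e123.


vB has grade-1 (vector) and grade-3 (trivector) parts: vB = (v _| B) + (v ^ B).
Vector part <vB>_1:
  e1: -v2*b12 - v3*b13 = -(-3)*(3) - (2)*(2) = 5
  e2: v1*b12 - v3*b23 = (-4)*(3) - (2)*(4) = -20
  e3: v1*b13 + v2*b23 = (-4)*(2) + (-3)*(4) = -20
Trivector part <vB>_3:
  e123: v1*b23 - v2*b13 + v3*b12 = (-4)*(4) - (-3)*(2) + (2)*(3) = -4
vB = 5*e1 - 20*e2 - 20*e3 - 4*e123


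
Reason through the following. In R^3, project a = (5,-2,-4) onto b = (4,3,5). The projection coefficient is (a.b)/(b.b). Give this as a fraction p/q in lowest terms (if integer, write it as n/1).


Projection coefficient = (a . b) / (b . b)
a . b = 5*4 + (-2)*3 + (-4)*5
= 20 + (-6) + (-20) = -6
b . b = 4^2 + 3^2 + 5^2
= 16 + 9 + 25 = 50
Coefficient = -6/50
In lowest terms: -3/25


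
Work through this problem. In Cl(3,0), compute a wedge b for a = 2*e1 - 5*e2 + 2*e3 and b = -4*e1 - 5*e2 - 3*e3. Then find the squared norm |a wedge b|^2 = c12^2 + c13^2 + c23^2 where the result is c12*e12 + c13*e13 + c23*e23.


a wedge b = (a1*b2 - a2*b1)*e12 + (a1*b3 - a3*b1)*e13 + (a2*b3 - a3*b2)*e23
e12 coeff: 2*(-5) - (-5)*(-4) = -10 - 20 = -30
e13 coeff: 2*(-3) - 2*(-4) = -6 - (-8) = 2
e23 coeff: (-5)*(-3) - 2*(-5) = 15 - (-10) = 25
|a wedge b|^2 = (-30)^2 + 2^2 + 25^2
= 900 + 4 + 625
= 1529


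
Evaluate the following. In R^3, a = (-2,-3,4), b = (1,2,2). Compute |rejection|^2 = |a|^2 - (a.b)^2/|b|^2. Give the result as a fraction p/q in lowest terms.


|a|^2 = (-2)^2 + (-3)^2 + 4^2 = 29
|b|^2 = 1^2 + 2^2 + 2^2 = 9
a . b = (-2)*1 + (-3)*2 + 4*2 = 0
(a.b)^2 = 0^2 = 0
|rej|^2 = 29 - 0/9
= (261 - 0)/9
= 261/9
In lowest terms: 29/1


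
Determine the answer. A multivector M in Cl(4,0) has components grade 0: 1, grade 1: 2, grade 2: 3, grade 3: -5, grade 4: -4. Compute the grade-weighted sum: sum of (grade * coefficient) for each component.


Grade-weighted sum = sum of grade_k * coefficient_k
0*1 = 0
1*2 = 2
2*3 = 6
3*(-5) = -15
4*(-4) = -16
Total = 0 + 2 + 6 + (-15) + (-16) = -23


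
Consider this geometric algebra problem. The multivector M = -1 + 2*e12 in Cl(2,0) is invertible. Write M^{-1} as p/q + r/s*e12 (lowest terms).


M = -1 + 2*e12, where e12^2 = -1.
Since M commutes with its reverse ~M = a - b*e12, M * ~M = a^2 - b^2*e12^2 = a^2 + b^2.
So M^{-1} = ~M / (a^2 + b^2) = (a - b*e12)/(a^2 + b^2).
a^2 + b^2 = 1 + 4 = 5
Scalar part = -1/5 = -1/5
Bivector coeff = -2/5 = -2/5
M^{-1} = -1/5 - 2/5*e12


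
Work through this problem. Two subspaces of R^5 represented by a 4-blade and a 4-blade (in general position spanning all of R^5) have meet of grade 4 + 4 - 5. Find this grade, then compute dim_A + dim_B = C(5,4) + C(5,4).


Meet grade = grade(A) + grade(B) - n
= 4 + 4 - 5 = 3
C(5,4) = 5
C(5,4) = 5
dim_A + dim_B = 5 + 5 = 10


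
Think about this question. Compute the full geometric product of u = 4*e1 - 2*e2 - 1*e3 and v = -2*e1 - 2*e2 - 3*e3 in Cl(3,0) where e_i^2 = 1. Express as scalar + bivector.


In Cl(3,0): e_i^2 = 1, e_ie_j = -e_je_i for i != j.
Scalar part = u . v = 4*(-2) + (-2)*(-2) + (-1)*(-3)
= -8 + 4 + 3 = -1
e12 coeff = 4*(-2) - (-2)*(-2) = -8 - 4 = -12
e13 coeff = 4*(-3) - (-1)*(-2) = -12 - 2 = -14
e23 coeff = (-2)*(-3) - (-1)*(-2) = 6 - 2 = 4
uv = -1 - 12*e12 - 14*e13 + 4*e23


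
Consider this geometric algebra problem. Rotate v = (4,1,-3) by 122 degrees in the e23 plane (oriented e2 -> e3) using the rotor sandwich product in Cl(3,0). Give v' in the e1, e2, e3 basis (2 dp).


Rotor R = cos(61deg) - sin(61deg)*e23
Rotation angle theta = 2 * 61 = 122 degrees in the e23 plane (e2 -> e3).
The component perpendicular to the plane (e1) is invariant: v'_1 = v1 = 4.00
cos(122deg) = -0.5299, sin(122deg) = 0.8480
v'_2 = v2*cos(theta) - v3*sin(theta) = 1*(-0.5299) - (-3)*0.8480 = 2.01
v'_3 = v2*sin(theta) + v3*cos(theta) = 1*0.8480 + (-3)*(-0.5299) = 2.44
v' = 4.00*e1 + 2.01*e2 + 2.44*e3


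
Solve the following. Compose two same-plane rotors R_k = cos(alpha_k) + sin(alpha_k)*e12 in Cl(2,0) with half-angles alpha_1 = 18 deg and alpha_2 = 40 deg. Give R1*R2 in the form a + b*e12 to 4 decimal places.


Same-plane rotors commute and their half-angles add:
R1*R2 = cos(a1 + a2) + sin(a1 + a2)*e12.
a1 + a2 = 18 + 40 = 58 deg
cos(58 deg) = 0.5299
sin(58 deg) = 0.8480
R1*R2 = 0.5299 + 0.8480*e12


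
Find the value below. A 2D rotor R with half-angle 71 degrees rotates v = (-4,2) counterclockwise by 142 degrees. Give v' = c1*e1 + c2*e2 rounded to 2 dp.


Rotor R = cos(71deg) - sin(71deg)*e12
Rotation angle theta = 2 * 71 = 142 degrees
v' = R*v*~R rotates v by theta.
cos(142deg) = -0.7880, sin(142deg) = 0.6157
v'_1 = -4*cos(142deg) - 2*sin(142deg)
= -4*(-0.7880) - 2*0.6157
= 1.92
v'_2 = -4*sin(142deg) + 2*cos(142deg)
= -4*0.6157 + 2*(-0.7880)
= -4.04
v' = 1.92*e1 - 4.04*e2


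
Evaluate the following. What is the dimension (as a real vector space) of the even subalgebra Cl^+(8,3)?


Even subalgebra dimension = 2^(n-1)
n = 8 + 3 = 11
2^(11 - 1) = 2^10 = 1024
Verification: sum of C(11,k) for even k = 1 + 55 + 330 + 462 + 165 + 11 = 1024
Result = 1024


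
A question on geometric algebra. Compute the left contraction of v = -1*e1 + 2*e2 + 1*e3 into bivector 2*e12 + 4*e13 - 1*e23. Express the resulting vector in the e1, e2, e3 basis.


Left contraction v _| B = <vB>_1 (grade-1 part of the geometric product vB).
Using e1_|e12 = e2, e2_|e12 = -e1, e1_|e13 = e3, e3_|e13 = -e1, e2_|e23 = e3, e3_|e23 = -e2:
e1 coeff: -v2*b12 - v3*b13 = -(2)*(2) - (1)*(4) = -8
e2 coeff: v1*b12 - v3*b23 = (-1)*(2) - (1)*(-1) = -1
e3 coeff: v1*b13 + v2*b23 = (-1)*(4) + (2)*(-1) = -6
v _| B = -8*e1 - 1*e2 - 6*e3


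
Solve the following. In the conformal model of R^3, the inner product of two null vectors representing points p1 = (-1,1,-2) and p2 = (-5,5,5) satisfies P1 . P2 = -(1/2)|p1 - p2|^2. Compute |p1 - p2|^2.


p1 - p2 = (4, -4, -7)
|p1 - p2|^2 = 4^2 + (-4)^2 + (-7)^2
= 16 + 16 + 49
= 81


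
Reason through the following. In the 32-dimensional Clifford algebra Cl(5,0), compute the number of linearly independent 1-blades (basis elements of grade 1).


Number of grade-k basis blades in Cl(p,q) with n = p + q is C(n, k).
n = 5 + 0 = 5
C(5, 1) = 5! / (1! * 4!)
= 120 / (1 * 24)
= 5


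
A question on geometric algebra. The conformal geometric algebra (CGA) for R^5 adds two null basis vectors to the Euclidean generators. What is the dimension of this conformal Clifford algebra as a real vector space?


The conformal model of R^5 uses Cl(6,1): the 5 Euclidean generators plus two extra orthogonal generators e+ (e+^2 = +1) and e- (e-^2 = -1), from which the null vectors e0, einf are built.
Number of generators m = 5 + 2 = 7.
dim Cl(p,q) = 2^m = 2^7 = 128


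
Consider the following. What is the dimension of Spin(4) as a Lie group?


Spin(n) double-covers SO(n); both have Lie algebra so(n) of dimension n(n-1)/2.
n = 4
n(n-1) = 4 * 3 = 12
dim Spin(4) = 12/2 = 6


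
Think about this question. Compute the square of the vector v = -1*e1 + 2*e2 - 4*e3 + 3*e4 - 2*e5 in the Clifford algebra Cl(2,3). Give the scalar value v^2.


v^2 = sum of c_i^2 * e_i^2
Positive signature terms (e_i^2 = +1): (-1)^2 + 2^2 = 5
Negative signature terms (e_j^2 = -1): (-4)^2 + 3^2 + (-2)^2 = 29
v^2 = 5 - 29 = -24


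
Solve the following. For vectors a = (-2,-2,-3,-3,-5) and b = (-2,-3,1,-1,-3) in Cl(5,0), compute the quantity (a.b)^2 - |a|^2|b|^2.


a . b = (-2)*(-2) + (-2)*(-3) + (-3)*1 + (-3)*(-1) + (-5)*(-3)
= 4 + 6 + (-3) + 3 + 15 = 25
|a|^2 = (-2)^2 + (-2)^2 + (-3)^2 + (-3)^2 + (-5)^2 = 51
|b|^2 = (-2)^2 + (-3)^2 + 1^2 + (-1)^2 + (-3)^2 = 24
(a.b)^2 = 25^2 = 625
|a|^2 * |b|^2 = 51 * 24 = 1224
Result = 625 - 1224 = -599


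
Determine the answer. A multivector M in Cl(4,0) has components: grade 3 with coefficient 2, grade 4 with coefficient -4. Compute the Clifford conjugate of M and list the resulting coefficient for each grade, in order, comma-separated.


Clifford conjugate sign for grade k: (-1)^(k(k+1)/2)
Grade 3: (-1)^(3*4/2) = (-1)^6 = 1, coeff 2 -> 2
Grade 4: (-1)^(4*5/2) = (-1)^10 = 1, coeff -4 -> -4
Conjugated coefficients: 2, -4


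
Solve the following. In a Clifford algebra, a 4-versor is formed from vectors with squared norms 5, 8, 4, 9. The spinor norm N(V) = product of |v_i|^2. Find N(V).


Spinor norm N(V) = |v1|^2 * |v2|^2 * ... * |v4|^2
= 5 * 8 * 4 * 9
Running product: 5, 40, 160, 1440
N(V) = 1440


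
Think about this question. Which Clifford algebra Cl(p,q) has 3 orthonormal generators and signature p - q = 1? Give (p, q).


We need p + q = 3 and p - q = 1.
Adding: 2p = 3 + 1 = 4, so p = 2.
Then q = 3 - 2 = 1.
(p, q) = (2, 1)


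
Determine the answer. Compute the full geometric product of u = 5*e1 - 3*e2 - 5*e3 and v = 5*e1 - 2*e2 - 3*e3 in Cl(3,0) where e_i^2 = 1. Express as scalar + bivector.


In Cl(3,0): e_i^2 = 1, e_ie_j = -e_je_i for i != j.
Scalar part = u . v = 5*5 + (-3)*(-2) + (-5)*(-3)
= 25 + 6 + 15 = 46
e12 coeff = 5*(-2) - (-3)*5 = -10 - (-15) = 5
e13 coeff = 5*(-3) - (-5)*5 = -15 - (-25) = 10
e23 coeff = (-3)*(-3) - (-5)*(-2) = 9 - 10 = -1
uv = 46 + 5*e12 + 10*e13 - 1*e23


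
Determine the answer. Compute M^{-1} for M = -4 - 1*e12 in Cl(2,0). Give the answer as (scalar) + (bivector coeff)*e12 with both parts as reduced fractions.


M = -4 - 1*e12, where e12^2 = -1.
Since M commutes with its reverse ~M = a - b*e12, M * ~M = a^2 - b^2*e12^2 = a^2 + b^2.
So M^{-1} = ~M / (a^2 + b^2) = (a - b*e12)/(a^2 + b^2).
a^2 + b^2 = 16 + 1 = 17
Scalar part = -4/17 = -4/17
Bivector coeff = 1/17 = 1/17
M^{-1} = -4/17 + 1/17*e12


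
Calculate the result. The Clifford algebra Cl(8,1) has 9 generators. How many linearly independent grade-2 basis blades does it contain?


Number of grade-k basis blades in Cl(p,q) with n = p + q is C(n, k).
n = 8 + 1 = 9
C(9, 2) = 9! / (2! * 7!)
= 362880 / (2 * 5040)
= 36


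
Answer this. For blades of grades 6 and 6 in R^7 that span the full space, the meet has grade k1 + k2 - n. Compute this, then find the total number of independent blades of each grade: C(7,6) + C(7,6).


Meet grade = grade(A) + grade(B) - n
= 6 + 6 - 7 = 5
C(7,6) = 7
C(7,6) = 7
dim_A + dim_B = 7 + 7 = 14


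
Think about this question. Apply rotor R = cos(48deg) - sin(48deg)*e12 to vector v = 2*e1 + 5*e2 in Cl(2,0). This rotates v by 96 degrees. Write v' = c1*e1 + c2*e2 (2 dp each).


Rotor R = cos(48deg) - sin(48deg)*e12
Rotation angle theta = 2 * 48 = 96 degrees
v' = R*v*~R rotates v by theta.
cos(96deg) = -0.1045, sin(96deg) = 0.9945
v'_1 = 2*cos(96deg) - 5*sin(96deg)
= 2*(-0.1045) - 5*0.9945
= -5.18
v'_2 = 2*sin(96deg) + 5*cos(96deg)
= 2*0.9945 + 5*(-0.1045)
= 1.47
v' = -5.18*e1 + 1.47*e2


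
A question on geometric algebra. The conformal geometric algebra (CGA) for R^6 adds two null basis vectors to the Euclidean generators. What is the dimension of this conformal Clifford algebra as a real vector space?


The conformal model of R^6 uses Cl(7,1): the 6 Euclidean generators plus two extra orthogonal generators e+ (e+^2 = +1) and e- (e-^2 = -1), from which the null vectors e0, einf are built.
Number of generators m = 6 + 2 = 8.
dim Cl(p,q) = 2^m = 2^8 = 256


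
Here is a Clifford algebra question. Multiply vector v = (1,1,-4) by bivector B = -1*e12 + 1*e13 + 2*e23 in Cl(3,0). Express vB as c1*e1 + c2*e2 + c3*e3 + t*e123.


vB has grade-1 (vector) and grade-3 (trivector) parts: vB = (v _| B) + (v ^ B).
Vector part <vB>_1:
  e1: -v2*b12 - v3*b13 = -(1)*(-1) - (-4)*(1) = 5
  e2: v1*b12 - v3*b23 = (1)*(-1) - (-4)*(2) = 7
  e3: v1*b13 + v2*b23 = (1)*(1) + (1)*(2) = 3
Trivector part <vB>_3:
  e123: v1*b23 - v2*b13 + v3*b12 = (1)*(2) - (1)*(1) + (-4)*(-1) = 5
vB = 5*e1 + 7*e2 + 3*e3 + 5*e123


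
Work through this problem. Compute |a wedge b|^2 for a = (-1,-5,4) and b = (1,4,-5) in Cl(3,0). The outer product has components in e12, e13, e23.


a wedge b = (a1*b2 - a2*b1)*e12 + (a1*b3 - a3*b1)*e13 + (a2*b3 - a3*b2)*e23
e12 coeff: (-1)*4 - (-5)*1 = -4 - (-5) = 1
e13 coeff: (-1)*(-5) - 4*1 = 5 - 4 = 1
e23 coeff: (-5)*(-5) - 4*4 = 25 - 16 = 9
|a wedge b|^2 = 1^2 + 1^2 + 9^2
= 1 + 1 + 81
= 83


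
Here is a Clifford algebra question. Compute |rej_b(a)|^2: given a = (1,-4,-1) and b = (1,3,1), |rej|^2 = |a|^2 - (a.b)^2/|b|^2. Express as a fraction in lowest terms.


|a|^2 = 1^2 + (-4)^2 + (-1)^2 = 18
|b|^2 = 1^2 + 3^2 + 1^2 = 11
a . b = 1*1 + (-4)*3 + (-1)*1 = -12
(a.b)^2 = (-12)^2 = 144
|rej|^2 = 18 - 144/11
= (198 - 144)/11
= 54/11
In lowest terms: 54/11


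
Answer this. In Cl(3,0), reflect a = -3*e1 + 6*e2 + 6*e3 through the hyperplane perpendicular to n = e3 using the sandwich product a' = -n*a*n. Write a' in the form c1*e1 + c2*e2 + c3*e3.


Reflection formula: a' = -n*a*n, with n = e3 (unit vector, n^2 = 1).
For reflection through hyperplane perp to e3:
The component along e3 flips sign, others stay.
a = (-3, 6, 6)
a' = (-3, 6, -6)
a' = -3*e1 + 6*e2 - 6*e3


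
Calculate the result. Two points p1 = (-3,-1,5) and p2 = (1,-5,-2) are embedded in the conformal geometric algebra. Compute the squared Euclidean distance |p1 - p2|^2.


p1 - p2 = (-4, 4, 7)
|p1 - p2|^2 = (-4)^2 + 4^2 + 7^2
= 16 + 16 + 49
= 81


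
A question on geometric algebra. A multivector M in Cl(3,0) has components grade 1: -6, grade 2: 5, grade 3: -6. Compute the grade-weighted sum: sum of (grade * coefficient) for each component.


Grade-weighted sum = sum of grade_k * coefficient_k
1*(-6) = -6
2*5 = 10
3*(-6) = -18
Total = -6 + 10 + (-18) = -14


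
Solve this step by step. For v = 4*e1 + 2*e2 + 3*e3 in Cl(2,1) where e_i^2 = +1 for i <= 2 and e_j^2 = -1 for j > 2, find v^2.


v^2 = sum of c_i^2 * e_i^2
Positive signature terms (e_i^2 = +1): 4^2 + 2^2 = 20
Negative signature terms (e_j^2 = -1): 3^2 = 9
v^2 = 20 - 9 = 11


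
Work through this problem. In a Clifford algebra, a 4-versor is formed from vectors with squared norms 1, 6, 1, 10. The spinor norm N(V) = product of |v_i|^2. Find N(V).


Spinor norm N(V) = |v1|^2 * |v2|^2 * ... * |v4|^2
= 1 * 6 * 1 * 10
Running product: 1, 6, 6, 60
N(V) = 60


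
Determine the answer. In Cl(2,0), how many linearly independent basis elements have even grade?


Even subalgebra dimension = 2^(n-1)
n = 2 + 0 = 2
2^(2 - 1) = 2^1 = 2
Verification: sum of C(2,k) for even k = 1 + 1 = 2
Result = 2


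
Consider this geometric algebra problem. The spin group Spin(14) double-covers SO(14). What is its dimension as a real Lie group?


Spin(n) double-covers SO(n); both have Lie algebra so(n) of dimension n(n-1)/2.
n = 14
n(n-1) = 14 * 13 = 182
dim Spin(14) = 182/2 = 91


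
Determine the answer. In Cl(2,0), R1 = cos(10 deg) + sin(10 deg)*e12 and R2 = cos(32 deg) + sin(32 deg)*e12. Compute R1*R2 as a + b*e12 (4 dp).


Same-plane rotors commute and their half-angles add:
R1*R2 = cos(a1 + a2) + sin(a1 + a2)*e12.
a1 + a2 = 10 + 32 = 42 deg
cos(42 deg) = 0.7431
sin(42 deg) = 0.6691
R1*R2 = 0.7431 + 0.6691*e12


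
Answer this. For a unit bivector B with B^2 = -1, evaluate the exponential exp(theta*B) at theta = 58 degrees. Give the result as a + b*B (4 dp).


For a unit bivector B with B^2 = -1, the exponential series gives
e^(theta*B) = cos(theta) + sin(theta)*B (the GA analogue of Euler's formula).
theta = 58 degrees = 1.012291 rad
cos(58 deg) = 0.5299
sin(58 deg) = 0.8480
exp(theta*B) = 0.5299 + 0.8480*B


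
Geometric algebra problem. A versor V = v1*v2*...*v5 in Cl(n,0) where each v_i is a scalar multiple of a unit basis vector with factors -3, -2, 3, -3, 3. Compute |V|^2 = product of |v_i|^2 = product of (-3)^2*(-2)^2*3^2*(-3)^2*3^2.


Each vector v_i has |v_i|^2 = s_i^2
Squared scales: (-3)^2 = 9, (-2)^2 = 4, 3^2 = 9, (-3)^2 = 9, 3^2 = 9
|V|^2 = 9 * 4 * 9 * 9 * 9
= 26244
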